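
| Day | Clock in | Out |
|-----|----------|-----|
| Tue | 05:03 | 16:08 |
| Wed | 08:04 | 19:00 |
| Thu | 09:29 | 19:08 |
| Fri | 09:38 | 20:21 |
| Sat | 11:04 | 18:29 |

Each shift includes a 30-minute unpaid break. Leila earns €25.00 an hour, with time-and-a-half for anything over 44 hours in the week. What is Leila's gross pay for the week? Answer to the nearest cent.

€1223.75

Tue: 05:03–16:08 = 11 h 5 min; less 30 min break → 10 h 35 min
Wed: 08:04–19:00 = 10 h 56 min; less 30 min break → 10 h 26 min
Thu: 09:29–19:08 = 9 h 39 min; less 30 min break → 9 h 9 min
Fri: 09:38–20:21 = 10 h 43 min; less 30 min break → 10 h 13 min
Sat: 11:04–18:29 = 7 h 25 min; less 30 min break → 6 h 55 min
Total worked: 47 h 18 min = 2838 min.
Regular 44 h 0 min = 2640 min at €25.00/h; overtime 3 h 18 min = 198 min at €37.50/h.
Pay = (2640 × €25.00 + 198 × €37.50) ÷ 60 = €1223.75.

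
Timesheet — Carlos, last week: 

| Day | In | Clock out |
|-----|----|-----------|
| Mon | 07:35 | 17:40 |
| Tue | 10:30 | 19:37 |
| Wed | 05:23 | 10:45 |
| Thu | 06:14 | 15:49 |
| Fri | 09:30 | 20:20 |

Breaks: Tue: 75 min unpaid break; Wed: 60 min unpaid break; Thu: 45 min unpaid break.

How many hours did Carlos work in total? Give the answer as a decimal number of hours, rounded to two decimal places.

Mon: 07:35–17:40 = 10 h 5 min
Tue: 10:30–19:37 = 9 h 7 min; less 75 min break → 7 h 52 min
Wed: 05:23–10:45 = 5 h 22 min; less 60 min break → 4 h 22 min
Thu: 06:14–15:49 = 9 h 35 min; less 45 min break → 8 h 50 min
Fri: 09:30–20:20 = 10 h 50 min
Total: 10 h 5 min + 7 h 52 min + 4 h 22 min + 8 h 50 min + 10 h 50 min = 41 h 59 min.

41.98 hours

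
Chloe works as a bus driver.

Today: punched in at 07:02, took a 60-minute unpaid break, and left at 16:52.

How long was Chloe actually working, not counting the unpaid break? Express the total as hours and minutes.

8 h 50 min

Today: 07:02–16:52 = 9 h 50 min; less 60 min break → 8 h 50 min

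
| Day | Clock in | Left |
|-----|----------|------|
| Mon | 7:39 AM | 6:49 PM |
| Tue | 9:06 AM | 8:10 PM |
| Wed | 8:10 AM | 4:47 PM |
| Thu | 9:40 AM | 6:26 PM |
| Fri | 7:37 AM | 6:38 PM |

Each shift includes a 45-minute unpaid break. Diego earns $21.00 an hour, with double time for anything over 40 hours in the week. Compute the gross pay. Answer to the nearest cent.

$1129.10

Mon: 7:39 AM–6:49 PM = 11 h 10 min; less 45 min break → 10 h 25 min
Tue: 9:06 AM–8:10 PM = 11 h 4 min; less 45 min break → 10 h 19 min
Wed: 8:10 AM–4:47 PM = 8 h 37 min; less 45 min break → 7 h 52 min
Thu: 9:40 AM–6:26 PM = 8 h 46 min; less 45 min break → 8 h 1 min
Fri: 7:37 AM–6:38 PM = 11 h 1 min; less 45 min break → 10 h 16 min
Total worked: 46 h 53 min = 2813 min.
Regular 40 h 0 min = 2400 min at $21.00/h; overtime 6 h 53 min = 413 min at $42.00/h.
Pay = (2400 × $21.00 + 413 × $42.00) ÷ 60 = $1129.10.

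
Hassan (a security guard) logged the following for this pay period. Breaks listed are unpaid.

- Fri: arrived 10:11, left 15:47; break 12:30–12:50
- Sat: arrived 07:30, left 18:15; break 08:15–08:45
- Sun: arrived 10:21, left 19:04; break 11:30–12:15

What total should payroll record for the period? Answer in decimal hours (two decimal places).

23.48 hours

Fri: 10:11–15:47 = 5 h 36 min; less 20 min break → 5 h 16 min
Sat: 07:30–18:15 = 10 h 45 min; less 30 min break → 10 h 15 min
Sun: 10:21–19:04 = 8 h 43 min; less 45 min break → 7 h 58 min
Total: 5 h 16 min + 10 h 15 min + 7 h 58 min = 23 h 29 min.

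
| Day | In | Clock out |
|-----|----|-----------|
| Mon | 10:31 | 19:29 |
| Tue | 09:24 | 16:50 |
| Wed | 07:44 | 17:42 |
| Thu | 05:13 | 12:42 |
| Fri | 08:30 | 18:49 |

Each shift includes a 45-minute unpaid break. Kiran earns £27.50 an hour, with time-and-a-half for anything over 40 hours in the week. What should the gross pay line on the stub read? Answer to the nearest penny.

Mon: 10:31–19:29 = 8 h 58 min; less 45 min break → 8 h 13 min
Tue: 09:24–16:50 = 7 h 26 min; less 45 min break → 6 h 41 min
Wed: 07:44–17:42 = 9 h 58 min; less 45 min break → 9 h 13 min
Thu: 05:13–12:42 = 7 h 29 min; less 45 min break → 6 h 44 min
Fri: 08:30–18:49 = 10 h 19 min; less 45 min break → 9 h 34 min
Total worked: 40 h 25 min = 2425 min.
Regular 40 h 0 min = 2400 min at £27.50/h; overtime 0 h 25 min = 25 min at £41.25/h.
Pay = (2400 × £27.50 + 25 × £41.25) ÷ 60 = £1117.19.

£1117.19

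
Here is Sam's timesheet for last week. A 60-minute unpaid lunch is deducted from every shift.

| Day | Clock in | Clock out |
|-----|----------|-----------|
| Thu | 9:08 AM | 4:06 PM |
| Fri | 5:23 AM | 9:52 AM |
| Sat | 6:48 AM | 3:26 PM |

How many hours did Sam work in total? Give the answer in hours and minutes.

Thu: 9:08 AM–4:06 PM = 6 h 58 min; less 60 min break → 5 h 58 min
Fri: 5:23 AM–9:52 AM = 4 h 29 min; less 60 min break → 3 h 29 min
Sat: 6:48 AM–3:26 PM = 8 h 38 min; less 60 min break → 7 h 38 min
Total: 5 h 58 min + 3 h 29 min + 7 h 38 min = 17 h 5 min.

17 h 5 min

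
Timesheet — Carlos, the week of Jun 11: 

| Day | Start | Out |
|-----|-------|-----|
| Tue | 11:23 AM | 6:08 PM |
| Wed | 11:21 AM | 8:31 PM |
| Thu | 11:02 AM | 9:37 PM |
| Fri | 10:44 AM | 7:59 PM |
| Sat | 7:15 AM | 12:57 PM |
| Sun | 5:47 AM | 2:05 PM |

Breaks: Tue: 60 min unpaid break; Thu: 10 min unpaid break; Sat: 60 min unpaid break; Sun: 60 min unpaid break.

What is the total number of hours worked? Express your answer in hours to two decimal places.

Tue: 11:23 AM–6:08 PM = 6 h 45 min; less 60 min break → 5 h 45 min
Wed: 11:21 AM–8:31 PM = 9 h 10 min
Thu: 11:02 AM–9:37 PM = 10 h 35 min; less 10 min break → 10 h 25 min
Fri: 10:44 AM–7:59 PM = 9 h 15 min
Sat: 7:15 AM–12:57 PM = 5 h 42 min; less 60 min break → 4 h 42 min
Sun: 5:47 AM–2:05 PM = 8 h 18 min; less 60 min break → 7 h 18 min
Total: 5 h 45 min + 9 h 10 min + 10 h 25 min + 9 h 15 min + 4 h 42 min + 7 h 18 min = 46 h 35 min.

46.58 hours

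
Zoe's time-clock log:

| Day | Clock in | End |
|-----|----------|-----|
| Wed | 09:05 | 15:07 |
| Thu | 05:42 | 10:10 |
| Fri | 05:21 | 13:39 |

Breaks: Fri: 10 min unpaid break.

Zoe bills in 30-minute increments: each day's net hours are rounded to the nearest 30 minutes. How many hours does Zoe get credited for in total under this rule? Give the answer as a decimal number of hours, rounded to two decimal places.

18.50 hours

Wed: 09:05–15:07 = 6 h 2 min → rounds to 6 h 0 min
Thu: 05:42–10:10 = 4 h 28 min → rounds to 4 h 30 min
Fri: 05:21–13:39 = 8 h 18 min − 10 min = 8 h 8 min → rounds to 8 h 0 min
Total credited: 18 h 30 min.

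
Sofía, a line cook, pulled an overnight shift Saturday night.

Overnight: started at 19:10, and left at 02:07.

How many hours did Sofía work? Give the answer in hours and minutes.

Overnight: 19:10 → midnight = 4 h 50 min; midnight → 02:07 = 2 h 7 min; span 6 h 57 min

6 h 57 min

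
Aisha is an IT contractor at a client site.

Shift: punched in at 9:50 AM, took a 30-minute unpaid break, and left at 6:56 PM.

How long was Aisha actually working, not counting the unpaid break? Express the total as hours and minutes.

Shift: 9:50 AM–6:56 PM = 9 h 6 min; less 30 min break → 8 h 36 min

8 h 36 min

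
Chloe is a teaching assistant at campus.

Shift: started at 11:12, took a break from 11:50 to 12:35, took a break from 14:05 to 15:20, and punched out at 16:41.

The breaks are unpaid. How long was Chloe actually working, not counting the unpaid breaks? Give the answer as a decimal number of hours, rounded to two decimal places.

Shift: 11:12–16:41 = 5 h 29 min; less 120 min break → 3 h 29 min

3.48 hours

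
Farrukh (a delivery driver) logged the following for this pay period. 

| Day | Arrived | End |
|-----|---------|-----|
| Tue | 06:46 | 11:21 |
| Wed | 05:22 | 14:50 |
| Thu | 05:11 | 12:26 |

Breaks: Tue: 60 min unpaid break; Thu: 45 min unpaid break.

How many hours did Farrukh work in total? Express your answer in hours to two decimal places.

Tue: 06:46–11:21 = 4 h 35 min; less 60 min break → 3 h 35 min
Wed: 05:22–14:50 = 9 h 28 min
Thu: 05:11–12:26 = 7 h 15 min; less 45 min break → 6 h 30 min
Total: 3 h 35 min + 9 h 28 min + 6 h 30 min = 19 h 33 min.

19.55 hours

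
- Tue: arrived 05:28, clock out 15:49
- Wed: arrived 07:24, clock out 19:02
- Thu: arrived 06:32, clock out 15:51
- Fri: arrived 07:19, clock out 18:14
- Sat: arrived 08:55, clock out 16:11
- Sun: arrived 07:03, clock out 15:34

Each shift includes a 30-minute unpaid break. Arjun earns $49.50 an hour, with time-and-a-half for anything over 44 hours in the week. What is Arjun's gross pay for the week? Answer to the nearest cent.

Tue: 05:28–15:49 = 10 h 21 min; less 30 min break → 9 h 51 min
Wed: 07:24–19:02 = 11 h 38 min; less 30 min break → 11 h 8 min
Thu: 06:32–15:51 = 9 h 19 min; less 30 min break → 8 h 49 min
Fri: 07:19–18:14 = 10 h 55 min; less 30 min break → 10 h 25 min
Sat: 08:55–16:11 = 7 h 16 min; less 30 min break → 6 h 46 min
Sun: 07:03–15:34 = 8 h 31 min; less 30 min break → 8 h 1 min
Total worked: 55 h 0 min = 3300 min.
Regular 44 h 0 min = 2640 min at $49.50/h; overtime 11 h 0 min = 660 min at $74.25/h.
Pay = (2640 × $49.50 + 660 × $74.25) ÷ 60 = $2994.75.

$2994.75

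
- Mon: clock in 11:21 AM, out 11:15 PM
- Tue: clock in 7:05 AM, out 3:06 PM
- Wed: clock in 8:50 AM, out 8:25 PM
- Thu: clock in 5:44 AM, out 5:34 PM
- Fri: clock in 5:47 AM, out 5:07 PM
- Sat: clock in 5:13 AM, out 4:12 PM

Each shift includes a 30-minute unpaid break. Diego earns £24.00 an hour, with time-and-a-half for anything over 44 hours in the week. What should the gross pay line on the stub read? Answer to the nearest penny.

Mon: 11:21 AM–11:15 PM = 11 h 54 min; less 30 min break → 11 h 24 min
Tue: 7:05 AM–3:06 PM = 8 h 1 min; less 30 min break → 7 h 31 min
Wed: 8:50 AM–8:25 PM = 11 h 35 min; less 30 min break → 11 h 5 min
Thu: 5:44 AM–5:34 PM = 11 h 50 min; less 30 min break → 11 h 20 min
Fri: 5:47 AM–5:07 PM = 11 h 20 min; less 30 min break → 10 h 50 min
Sat: 5:13 AM–4:12 PM = 10 h 59 min; less 30 min break → 10 h 29 min
Total worked: 62 h 39 min = 3759 min.
Regular 44 h 0 min = 2640 min at £24.00/h; overtime 18 h 39 min = 1119 min at £36.00/h.
Pay = (2640 × £24.00 + 1119 × £36.00) ÷ 60 = £1727.40.

£1727.40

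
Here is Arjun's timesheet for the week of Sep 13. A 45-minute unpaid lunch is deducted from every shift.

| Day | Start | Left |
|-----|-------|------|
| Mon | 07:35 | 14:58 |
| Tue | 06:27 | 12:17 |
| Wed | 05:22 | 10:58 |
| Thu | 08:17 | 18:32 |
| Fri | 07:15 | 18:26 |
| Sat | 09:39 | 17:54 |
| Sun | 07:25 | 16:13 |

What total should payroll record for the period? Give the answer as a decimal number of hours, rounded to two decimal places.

Mon: 07:35–14:58 = 7 h 23 min; less 45 min break → 6 h 38 min
Tue: 06:27–12:17 = 5 h 50 min; less 45 min break → 5 h 5 min
Wed: 05:22–10:58 = 5 h 36 min; less 45 min break → 4 h 51 min
Thu: 08:17–18:32 = 10 h 15 min; less 45 min break → 9 h 30 min
Fri: 07:15–18:26 = 11 h 11 min; less 45 min break → 10 h 26 min
Sat: 09:39–17:54 = 8 h 15 min; less 45 min break → 7 h 30 min
Sun: 07:25–16:13 = 8 h 48 min; less 45 min break → 8 h 3 min
Total: 6 h 38 min + 5 h 5 min + 4 h 51 min + 9 h 30 min + 10 h 26 min + 7 h 30 min + 8 h 3 min = 52 h 3 min.

52.05 hours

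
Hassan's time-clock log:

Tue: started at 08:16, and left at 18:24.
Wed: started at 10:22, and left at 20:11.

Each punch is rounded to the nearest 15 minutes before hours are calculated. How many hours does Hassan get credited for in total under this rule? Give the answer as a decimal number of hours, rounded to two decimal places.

20.25 hours

Tue: in 08:16→08:15, out 18:24→18:30; 10 h 15 min
Wed: in 10:22→10:15, out 20:11→20:15; 10 h 0 min
Total credited: 20 h 15 min.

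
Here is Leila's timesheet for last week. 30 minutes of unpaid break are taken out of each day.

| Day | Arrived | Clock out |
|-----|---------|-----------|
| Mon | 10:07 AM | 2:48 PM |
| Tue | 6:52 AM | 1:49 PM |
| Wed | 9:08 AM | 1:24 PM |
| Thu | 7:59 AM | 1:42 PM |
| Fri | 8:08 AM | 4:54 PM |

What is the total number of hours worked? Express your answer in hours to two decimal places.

27.88 hours

Mon: 10:07 AM–2:48 PM = 4 h 41 min; less 30 min break → 4 h 11 min
Tue: 6:52 AM–1:49 PM = 6 h 57 min; less 30 min break → 6 h 27 min
Wed: 9:08 AM–1:24 PM = 4 h 16 min; less 30 min break → 3 h 46 min
Thu: 7:59 AM–1:42 PM = 5 h 43 min; less 30 min break → 5 h 13 min
Fri: 8:08 AM–4:54 PM = 8 h 46 min; less 30 min break → 8 h 16 min
Total: 4 h 11 min + 6 h 27 min + 3 h 46 min + 5 h 13 min + 8 h 16 min = 27 h 53 min.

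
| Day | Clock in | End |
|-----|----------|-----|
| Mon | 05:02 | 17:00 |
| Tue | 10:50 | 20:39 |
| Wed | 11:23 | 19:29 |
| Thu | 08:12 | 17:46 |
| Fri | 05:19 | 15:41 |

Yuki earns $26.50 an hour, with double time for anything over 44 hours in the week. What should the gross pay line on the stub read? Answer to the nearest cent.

$1474.28

Mon: 05:02–17:00 = 11 h 58 min
Tue: 10:50–20:39 = 9 h 49 min
Wed: 11:23–19:29 = 8 h 6 min
Thu: 08:12–17:46 = 9 h 34 min
Fri: 05:19–15:41 = 10 h 22 min
Total worked: 49 h 49 min = 2989 min.
Regular 44 h 0 min = 2640 min at $26.50/h; overtime 5 h 49 min = 349 min at $53.00/h.
Pay = (2640 × $26.50 + 349 × $53.00) ÷ 60 = $1474.28.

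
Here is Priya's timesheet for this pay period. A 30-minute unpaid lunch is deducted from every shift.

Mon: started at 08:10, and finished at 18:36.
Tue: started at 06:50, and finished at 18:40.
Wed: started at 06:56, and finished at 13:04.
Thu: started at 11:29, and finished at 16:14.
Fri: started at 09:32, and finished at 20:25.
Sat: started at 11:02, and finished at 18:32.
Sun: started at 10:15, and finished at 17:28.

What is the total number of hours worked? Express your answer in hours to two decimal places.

Mon: 08:10–18:36 = 10 h 26 min; less 30 min break → 9 h 56 min
Tue: 06:50–18:40 = 11 h 50 min; less 30 min break → 11 h 20 min
Wed: 06:56–13:04 = 6 h 8 min; less 30 min break → 5 h 38 min
Thu: 11:29–16:14 = 4 h 45 min; less 30 min break → 4 h 15 min
Fri: 09:32–20:25 = 10 h 53 min; less 30 min break → 10 h 23 min
Sat: 11:02–18:32 = 7 h 30 min; less 30 min break → 7 h 0 min
Sun: 10:15–17:28 = 7 h 13 min; less 30 min break → 6 h 43 min
Total: 9 h 56 min + 11 h 20 min + 5 h 38 min + 4 h 15 min + 10 h 23 min + 7 h 0 min + 6 h 43 min = 55 h 15 min.

55.25 hours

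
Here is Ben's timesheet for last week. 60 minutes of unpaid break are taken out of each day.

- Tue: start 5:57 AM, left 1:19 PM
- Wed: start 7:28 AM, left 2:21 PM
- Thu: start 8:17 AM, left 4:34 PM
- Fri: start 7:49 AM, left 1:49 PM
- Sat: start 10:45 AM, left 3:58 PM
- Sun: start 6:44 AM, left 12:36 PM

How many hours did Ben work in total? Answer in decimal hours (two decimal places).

Tue: 5:57 AM–1:19 PM = 7 h 22 min; less 60 min break → 6 h 22 min
Wed: 7:28 AM–2:21 PM = 6 h 53 min; less 60 min break → 5 h 53 min
Thu: 8:17 AM–4:34 PM = 8 h 17 min; less 60 min break → 7 h 17 min
Fri: 7:49 AM–1:49 PM = 6 h 0 min; less 60 min break → 5 h 0 min
Sat: 10:45 AM–3:58 PM = 5 h 13 min; less 60 min break → 4 h 13 min
Sun: 6:44 AM–12:36 PM = 5 h 52 min; less 60 min break → 4 h 52 min
Total: 6 h 22 min + 5 h 53 min + 7 h 17 min + 5 h 0 min + 4 h 13 min + 4 h 52 min = 33 h 37 min.

33.62 hours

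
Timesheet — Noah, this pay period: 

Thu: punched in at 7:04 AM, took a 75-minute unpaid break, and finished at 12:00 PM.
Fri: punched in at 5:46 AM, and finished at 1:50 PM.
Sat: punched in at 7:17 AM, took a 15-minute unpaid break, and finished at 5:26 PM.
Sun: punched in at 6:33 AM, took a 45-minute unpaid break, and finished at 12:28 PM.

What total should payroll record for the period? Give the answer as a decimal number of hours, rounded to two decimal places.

Thu: 7:04 AM–12:00 PM = 4 h 56 min; less 75 min break → 3 h 41 min
Fri: 5:46 AM–1:50 PM = 8 h 4 min
Sat: 7:17 AM–5:26 PM = 10 h 9 min; less 15 min break → 9 h 54 min
Sun: 6:33 AM–12:28 PM = 5 h 55 min; less 45 min break → 5 h 10 min
Total: 3 h 41 min + 8 h 4 min + 9 h 54 min + 5 h 10 min = 26 h 49 min.

26.82 hours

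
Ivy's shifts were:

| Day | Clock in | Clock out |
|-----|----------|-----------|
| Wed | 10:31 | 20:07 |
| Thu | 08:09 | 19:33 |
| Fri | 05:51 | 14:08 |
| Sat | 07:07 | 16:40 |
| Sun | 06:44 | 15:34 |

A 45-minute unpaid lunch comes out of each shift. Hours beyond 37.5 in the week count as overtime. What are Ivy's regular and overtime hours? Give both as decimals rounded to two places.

Regular 37.50 hours, overtime 6.42 hours

Wed: 10:31–20:07 = 9 h 36 min; less 45 min break → 8 h 51 min
Thu: 08:09–19:33 = 11 h 24 min; less 45 min break → 10 h 39 min
Fri: 05:51–14:08 = 8 h 17 min; less 45 min break → 7 h 32 min
Sat: 07:07–16:40 = 9 h 33 min; less 45 min break → 8 h 48 min
Sun: 06:44–15:34 = 8 h 50 min; less 45 min break → 8 h 5 min
Total worked: 43 h 55 min = 43.92 h.
Threshold 37.5 h → overtime 6 h 25 min, regular 37 h 30 min.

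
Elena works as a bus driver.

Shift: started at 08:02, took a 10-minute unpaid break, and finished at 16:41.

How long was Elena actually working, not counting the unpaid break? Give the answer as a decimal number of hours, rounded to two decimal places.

8.48 hours

Shift: 08:02–16:41 = 8 h 39 min; less 10 min break → 8 h 29 min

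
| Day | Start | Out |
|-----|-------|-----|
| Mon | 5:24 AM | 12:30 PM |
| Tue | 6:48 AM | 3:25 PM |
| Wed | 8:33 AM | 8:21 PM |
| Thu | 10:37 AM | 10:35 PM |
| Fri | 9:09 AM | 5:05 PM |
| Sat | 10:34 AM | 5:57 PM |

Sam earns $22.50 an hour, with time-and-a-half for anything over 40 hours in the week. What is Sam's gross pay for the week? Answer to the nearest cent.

Mon: 5:24 AM–12:30 PM = 7 h 6 min
Tue: 6:48 AM–3:25 PM = 8 h 37 min
Wed: 8:33 AM–8:21 PM = 11 h 48 min
Thu: 10:37 AM–10:35 PM = 11 h 58 min
Fri: 9:09 AM–5:05 PM = 7 h 56 min
Sat: 10:34 AM–5:57 PM = 7 h 23 min
Total worked: 54 h 48 min = 3288 min.
Regular 40 h 0 min = 2400 min at $22.50/h; overtime 14 h 48 min = 888 min at $33.75/h.
Pay = (2400 × $22.50 + 888 × $33.75) ÷ 60 = $1399.50.

$1399.50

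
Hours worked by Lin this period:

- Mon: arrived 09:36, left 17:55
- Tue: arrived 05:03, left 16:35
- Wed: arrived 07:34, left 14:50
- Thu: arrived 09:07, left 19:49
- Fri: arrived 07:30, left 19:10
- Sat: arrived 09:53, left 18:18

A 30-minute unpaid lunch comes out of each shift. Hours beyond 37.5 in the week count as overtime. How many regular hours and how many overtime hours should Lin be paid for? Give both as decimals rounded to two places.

Mon: 09:36–17:55 = 8 h 19 min; less 30 min break → 7 h 49 min
Tue: 05:03–16:35 = 11 h 32 min; less 30 min break → 11 h 2 min
Wed: 07:34–14:50 = 7 h 16 min; less 30 min break → 6 h 46 min
Thu: 09:07–19:49 = 10 h 42 min; less 30 min break → 10 h 12 min
Fri: 07:30–19:10 = 11 h 40 min; less 30 min break → 11 h 10 min
Sat: 09:53–18:18 = 8 h 25 min; less 30 min break → 7 h 55 min
Total worked: 54 h 54 min = 54.90 h.
Threshold 37.5 h → overtime 17 h 24 min, regular 37 h 30 min.

Regular 37.50 hours, overtime 17.40 hours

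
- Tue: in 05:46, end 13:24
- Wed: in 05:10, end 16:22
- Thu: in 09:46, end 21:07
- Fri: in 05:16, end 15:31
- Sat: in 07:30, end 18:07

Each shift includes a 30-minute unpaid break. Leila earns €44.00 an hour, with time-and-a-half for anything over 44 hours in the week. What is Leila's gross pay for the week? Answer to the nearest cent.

Tue: 05:46–13:24 = 7 h 38 min; less 30 min break → 7 h 8 min
Wed: 05:10–16:22 = 11 h 12 min; less 30 min break → 10 h 42 min
Thu: 09:46–21:07 = 11 h 21 min; less 30 min break → 10 h 51 min
Fri: 05:16–15:31 = 10 h 15 min; less 30 min break → 9 h 45 min
Sat: 07:30–18:07 = 10 h 37 min; less 30 min break → 10 h 7 min
Total worked: 48 h 33 min = 2913 min.
Regular 44 h 0 min = 2640 min at €44.00/h; overtime 4 h 33 min = 273 min at €66.00/h.
Pay = (2640 × €44.00 + 273 × €66.00) ÷ 60 = €2236.30.

€2236.30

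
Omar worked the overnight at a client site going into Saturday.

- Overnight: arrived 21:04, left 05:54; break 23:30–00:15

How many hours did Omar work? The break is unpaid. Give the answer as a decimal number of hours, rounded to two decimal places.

Overnight: 21:04 → midnight = 2 h 56 min; midnight → 05:54 = 5 h 54 min; span 8 h 50 min; less 45 min break → 8 h 5 min

8.08 hours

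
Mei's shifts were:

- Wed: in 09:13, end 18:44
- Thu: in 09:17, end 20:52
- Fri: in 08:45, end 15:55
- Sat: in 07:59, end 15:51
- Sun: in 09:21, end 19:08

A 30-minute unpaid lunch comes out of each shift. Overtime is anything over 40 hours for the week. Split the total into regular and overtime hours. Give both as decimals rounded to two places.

Regular 40.00 hours, overtime 3.42 hours

Wed: 09:13–18:44 = 9 h 31 min; less 30 min break → 9 h 1 min
Thu: 09:17–20:52 = 11 h 35 min; less 30 min break → 11 h 5 min
Fri: 08:45–15:55 = 7 h 10 min; less 30 min break → 6 h 40 min
Sat: 07:59–15:51 = 7 h 52 min; less 30 min break → 7 h 22 min
Sun: 09:21–19:08 = 9 h 47 min; less 30 min break → 9 h 17 min
Total worked: 43 h 25 min = 43.42 h.
Threshold 40 h → overtime 3 h 25 min, regular 40 h 0 min.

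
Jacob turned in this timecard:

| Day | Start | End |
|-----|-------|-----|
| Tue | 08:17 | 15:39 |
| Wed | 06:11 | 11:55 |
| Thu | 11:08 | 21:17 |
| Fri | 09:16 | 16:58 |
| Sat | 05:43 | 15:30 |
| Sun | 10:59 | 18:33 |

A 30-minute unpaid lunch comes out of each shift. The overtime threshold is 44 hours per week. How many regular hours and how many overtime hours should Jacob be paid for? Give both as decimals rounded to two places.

Tue: 08:17–15:39 = 7 h 22 min; less 30 min break → 6 h 52 min
Wed: 06:11–11:55 = 5 h 44 min; less 30 min break → 5 h 14 min
Thu: 11:08–21:17 = 10 h 9 min; less 30 min break → 9 h 39 min
Fri: 09:16–16:58 = 7 h 42 min; less 30 min break → 7 h 12 min
Sat: 05:43–15:30 = 9 h 47 min; less 30 min break → 9 h 17 min
Sun: 10:59–18:33 = 7 h 34 min; less 30 min break → 7 h 4 min
Total worked: 45 h 18 min = 45.30 h.
Threshold 44 h → overtime 1 h 18 min, regular 44 h 0 min.

Regular 44.00 hours, overtime 1.30 hours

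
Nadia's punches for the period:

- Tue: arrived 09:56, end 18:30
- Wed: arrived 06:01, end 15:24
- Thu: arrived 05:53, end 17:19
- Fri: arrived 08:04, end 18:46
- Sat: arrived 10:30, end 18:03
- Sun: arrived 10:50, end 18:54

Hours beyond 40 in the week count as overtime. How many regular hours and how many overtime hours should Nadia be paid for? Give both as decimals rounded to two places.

Regular 40.00 hours, overtime 15.70 hours

Tue: 09:56–18:30 = 8 h 34 min
Wed: 06:01–15:24 = 9 h 23 min
Thu: 05:53–17:19 = 11 h 26 min
Fri: 08:04–18:46 = 10 h 42 min
Sat: 10:30–18:03 = 7 h 33 min
Sun: 10:50–18:54 = 8 h 4 min
Total worked: 55 h 42 min = 55.70 h.
Threshold 40 h → overtime 15 h 42 min, regular 40 h 0 min.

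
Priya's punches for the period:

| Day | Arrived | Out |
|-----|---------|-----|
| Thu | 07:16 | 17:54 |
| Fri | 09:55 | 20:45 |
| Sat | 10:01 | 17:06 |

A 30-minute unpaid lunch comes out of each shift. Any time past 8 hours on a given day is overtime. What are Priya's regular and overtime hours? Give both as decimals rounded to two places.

Thu: 07:16–17:54 = 10 h 38 min; less 30 min break → 10 h 8 min
Fri: 09:55–20:45 = 10 h 50 min; less 30 min break → 10 h 20 min
Sat: 10:01–17:06 = 7 h 5 min; less 30 min break → 6 h 35 min
Thu reg 8 h 0 min / OT 2 h 8 min; Fri reg 8 h 0 min / OT 2 h 20 min; Sat reg 6 h 35 min / OT 0 h 0 min.
Totals: regular 22 h 35 min, overtime 4 h 28 min.

Regular 22.58 hours, overtime 4.47 hours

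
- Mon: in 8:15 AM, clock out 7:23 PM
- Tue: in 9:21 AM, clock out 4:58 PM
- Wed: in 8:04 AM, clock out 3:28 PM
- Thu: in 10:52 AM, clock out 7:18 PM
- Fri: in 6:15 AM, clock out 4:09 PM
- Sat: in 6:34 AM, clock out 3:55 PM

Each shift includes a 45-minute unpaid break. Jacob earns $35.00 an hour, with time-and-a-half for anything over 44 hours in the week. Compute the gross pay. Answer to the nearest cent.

Mon: 8:15 AM–7:23 PM = 11 h 8 min; less 45 min break → 10 h 23 min
Tue: 9:21 AM–4:58 PM = 7 h 37 min; less 45 min break → 6 h 52 min
Wed: 8:04 AM–3:28 PM = 7 h 24 min; less 45 min break → 6 h 39 min
Thu: 10:52 AM–7:18 PM = 8 h 26 min; less 45 min break → 7 h 41 min
Fri: 6:15 AM–4:09 PM = 9 h 54 min; less 45 min break → 9 h 9 min
Sat: 6:34 AM–3:55 PM = 9 h 21 min; less 45 min break → 8 h 36 min
Total worked: 49 h 20 min = 2960 min.
Regular 44 h 0 min = 2640 min at $35.00/h; overtime 5 h 20 min = 320 min at $52.50/h.
Pay = (2640 × $35.00 + 320 × $52.50) ÷ 60 = $1820.00.

$1820.00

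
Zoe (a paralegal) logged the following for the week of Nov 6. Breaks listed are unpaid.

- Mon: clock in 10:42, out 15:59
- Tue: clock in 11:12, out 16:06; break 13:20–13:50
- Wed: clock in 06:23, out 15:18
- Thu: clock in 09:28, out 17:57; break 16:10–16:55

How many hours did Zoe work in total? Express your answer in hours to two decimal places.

Mon: 10:42–15:59 = 5 h 17 min
Tue: 11:12–16:06 = 4 h 54 min; less 30 min break → 4 h 24 min
Wed: 06:23–15:18 = 8 h 55 min
Thu: 09:28–17:57 = 8 h 29 min; less 45 min break → 7 h 44 min
Total: 5 h 17 min + 4 h 24 min + 8 h 55 min + 7 h 44 min = 26 h 20 min.

26.33 hours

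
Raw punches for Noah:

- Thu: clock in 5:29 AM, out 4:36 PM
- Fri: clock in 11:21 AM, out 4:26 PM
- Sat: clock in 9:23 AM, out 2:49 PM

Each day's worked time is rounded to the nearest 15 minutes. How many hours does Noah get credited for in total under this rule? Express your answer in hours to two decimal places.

21.50 hours

Thu: 5:29 AM–4:36 PM = 11 h 7 min → rounds to 11 h 0 min
Fri: 11:21 AM–4:26 PM = 5 h 5 min → rounds to 5 h 0 min
Sat: 9:23 AM–2:49 PM = 5 h 26 min → rounds to 5 h 30 min
Total credited: 21 h 30 min.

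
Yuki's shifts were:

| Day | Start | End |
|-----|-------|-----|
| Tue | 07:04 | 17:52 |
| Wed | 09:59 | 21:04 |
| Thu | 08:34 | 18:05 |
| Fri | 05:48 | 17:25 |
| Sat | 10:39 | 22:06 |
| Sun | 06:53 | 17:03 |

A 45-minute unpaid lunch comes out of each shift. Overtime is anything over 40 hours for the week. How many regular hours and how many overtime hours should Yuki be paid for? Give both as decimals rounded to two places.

Tue: 07:04–17:52 = 10 h 48 min; less 45 min break → 10 h 3 min
Wed: 09:59–21:04 = 11 h 5 min; less 45 min break → 10 h 20 min
Thu: 08:34–18:05 = 9 h 31 min; less 45 min break → 8 h 46 min
Fri: 05:48–17:25 = 11 h 37 min; less 45 min break → 10 h 52 min
Sat: 10:39–22:06 = 11 h 27 min; less 45 min break → 10 h 42 min
Sun: 06:53–17:03 = 10 h 10 min; less 45 min break → 9 h 25 min
Total worked: 60 h 8 min = 60.13 h.
Threshold 40 h → overtime 20 h 8 min, regular 40 h 0 min.

Regular 40.00 hours, overtime 20.13 hours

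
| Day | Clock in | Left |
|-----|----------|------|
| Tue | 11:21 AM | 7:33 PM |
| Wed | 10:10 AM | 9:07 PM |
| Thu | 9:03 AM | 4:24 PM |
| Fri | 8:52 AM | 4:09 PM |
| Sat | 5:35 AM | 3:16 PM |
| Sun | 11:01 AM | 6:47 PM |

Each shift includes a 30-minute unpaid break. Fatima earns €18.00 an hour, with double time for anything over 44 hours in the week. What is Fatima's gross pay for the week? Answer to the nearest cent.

€944.40

Tue: 11:21 AM–7:33 PM = 8 h 12 min; less 30 min break → 7 h 42 min
Wed: 10:10 AM–9:07 PM = 10 h 57 min; less 30 min break → 10 h 27 min
Thu: 9:03 AM–4:24 PM = 7 h 21 min; less 30 min break → 6 h 51 min
Fri: 8:52 AM–4:09 PM = 7 h 17 min; less 30 min break → 6 h 47 min
Sat: 5:35 AM–3:16 PM = 9 h 41 min; less 30 min break → 9 h 11 min
Sun: 11:01 AM–6:47 PM = 7 h 46 min; less 30 min break → 7 h 16 min
Total worked: 48 h 14 min = 2894 min.
Regular 44 h 0 min = 2640 min at €18.00/h; overtime 4 h 14 min = 254 min at €36.00/h.
Pay = (2640 × €18.00 + 254 × €36.00) ÷ 60 = €944.40.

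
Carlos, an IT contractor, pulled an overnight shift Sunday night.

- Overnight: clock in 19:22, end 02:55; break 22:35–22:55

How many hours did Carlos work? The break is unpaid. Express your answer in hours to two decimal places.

Overnight: 19:22 → midnight = 4 h 38 min; midnight → 02:55 = 2 h 55 min; span 7 h 33 min; less 20 min break → 7 h 13 min

7.22 hours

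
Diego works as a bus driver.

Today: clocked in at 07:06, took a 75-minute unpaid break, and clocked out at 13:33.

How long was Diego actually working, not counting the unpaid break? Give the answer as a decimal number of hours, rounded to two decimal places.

5.20 hours

Today: 07:06–13:33 = 6 h 27 min; less 75 min break → 5 h 12 min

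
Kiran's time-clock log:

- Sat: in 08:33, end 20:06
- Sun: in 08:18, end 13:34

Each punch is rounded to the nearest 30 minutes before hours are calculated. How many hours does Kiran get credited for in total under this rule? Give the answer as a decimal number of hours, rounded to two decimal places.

16.50 hours

Sat: in 08:33→08:30, out 20:06→20:00; 11 h 30 min
Sun: in 08:18→08:30, out 13:34→13:30; 5 h 0 min
Total credited: 16 h 30 min.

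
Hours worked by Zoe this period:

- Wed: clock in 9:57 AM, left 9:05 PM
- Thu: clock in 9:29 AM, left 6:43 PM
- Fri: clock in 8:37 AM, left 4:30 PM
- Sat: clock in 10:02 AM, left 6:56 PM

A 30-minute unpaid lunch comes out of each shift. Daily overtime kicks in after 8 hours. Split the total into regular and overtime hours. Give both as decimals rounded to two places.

Wed: 9:57 AM–9:05 PM = 11 h 8 min; less 30 min break → 10 h 38 min
Thu: 9:29 AM–6:43 PM = 9 h 14 min; less 30 min break → 8 h 44 min
Fri: 8:37 AM–4:30 PM = 7 h 53 min; less 30 min break → 7 h 23 min
Sat: 10:02 AM–6:56 PM = 8 h 54 min; less 30 min break → 8 h 24 min
Wed reg 8 h 0 min / OT 2 h 38 min; Thu reg 8 h 0 min / OT 0 h 44 min; Fri reg 7 h 23 min / OT 0 h 0 min; Sat reg 8 h 0 min / OT 0 h 24 min.
Totals: regular 31 h 23 min, overtime 3 h 46 min.

Regular 31.38 hours, overtime 3.77 hours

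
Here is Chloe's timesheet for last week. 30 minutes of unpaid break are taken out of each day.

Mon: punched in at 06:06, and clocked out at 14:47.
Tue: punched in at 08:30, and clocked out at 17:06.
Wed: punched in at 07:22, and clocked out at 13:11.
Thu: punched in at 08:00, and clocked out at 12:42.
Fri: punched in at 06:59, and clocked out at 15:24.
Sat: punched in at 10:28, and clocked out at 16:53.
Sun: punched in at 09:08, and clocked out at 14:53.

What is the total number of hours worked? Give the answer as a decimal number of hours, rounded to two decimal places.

Mon: 06:06–14:47 = 8 h 41 min; less 30 min break → 8 h 11 min
Tue: 08:30–17:06 = 8 h 36 min; less 30 min break → 8 h 6 min
Wed: 07:22–13:11 = 5 h 49 min; less 30 min break → 5 h 19 min
Thu: 08:00–12:42 = 4 h 42 min; less 30 min break → 4 h 12 min
Fri: 06:59–15:24 = 8 h 25 min; less 30 min break → 7 h 55 min
Sat: 10:28–16:53 = 6 h 25 min; less 30 min break → 5 h 55 min
Sun: 09:08–14:53 = 5 h 45 min; less 30 min break → 5 h 15 min
Total: 8 h 11 min + 8 h 6 min + 5 h 19 min + 4 h 12 min + 7 h 55 min + 5 h 55 min + 5 h 15 min = 44 h 53 min.

44.88 hours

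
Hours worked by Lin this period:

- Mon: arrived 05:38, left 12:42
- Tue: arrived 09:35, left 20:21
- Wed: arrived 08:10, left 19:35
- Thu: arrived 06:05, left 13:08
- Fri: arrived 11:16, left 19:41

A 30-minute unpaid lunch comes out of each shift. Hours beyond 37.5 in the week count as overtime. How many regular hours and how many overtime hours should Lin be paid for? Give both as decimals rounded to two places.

Regular 37.50 hours, overtime 4.72 hours

Mon: 05:38–12:42 = 7 h 4 min; less 30 min break → 6 h 34 min
Tue: 09:35–20:21 = 10 h 46 min; less 30 min break → 10 h 16 min
Wed: 08:10–19:35 = 11 h 25 min; less 30 min break → 10 h 55 min
Thu: 06:05–13:08 = 7 h 3 min; less 30 min break → 6 h 33 min
Fri: 11:16–19:41 = 8 h 25 min; less 30 min break → 7 h 55 min
Total worked: 42 h 13 min = 42.22 h.
Threshold 37.5 h → overtime 4 h 43 min, regular 37 h 30 min.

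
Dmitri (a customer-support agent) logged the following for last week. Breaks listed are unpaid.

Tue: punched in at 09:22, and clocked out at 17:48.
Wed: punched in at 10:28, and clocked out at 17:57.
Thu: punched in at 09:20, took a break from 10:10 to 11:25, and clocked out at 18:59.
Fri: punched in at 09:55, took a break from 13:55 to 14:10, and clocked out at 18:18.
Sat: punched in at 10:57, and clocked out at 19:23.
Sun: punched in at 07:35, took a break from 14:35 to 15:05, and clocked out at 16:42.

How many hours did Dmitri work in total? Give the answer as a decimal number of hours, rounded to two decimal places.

Tue: 09:22–17:48 = 8 h 26 min
Wed: 10:28–17:57 = 7 h 29 min
Thu: 09:20–18:59 = 9 h 39 min; less 75 min break → 8 h 24 min
Fri: 09:55–18:18 = 8 h 23 min; less 15 min break → 8 h 8 min
Sat: 10:57–19:23 = 8 h 26 min
Sun: 07:35–16:42 = 9 h 7 min; less 30 min break → 8 h 37 min
Total: 8 h 26 min + 7 h 29 min + 8 h 24 min + 8 h 8 min + 8 h 26 min + 8 h 37 min = 49 h 30 min.

49.50 hours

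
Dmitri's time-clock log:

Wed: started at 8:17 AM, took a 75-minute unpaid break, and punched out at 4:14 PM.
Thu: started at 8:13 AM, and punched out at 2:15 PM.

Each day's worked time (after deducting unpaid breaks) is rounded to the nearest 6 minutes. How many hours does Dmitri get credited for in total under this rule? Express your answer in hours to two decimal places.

12.70 hours

Wed: 8:17 AM–4:14 PM = 7 h 57 min − 75 min = 6 h 42 min → rounds to 6 h 42 min
Thu: 8:13 AM–2:15 PM = 6 h 2 min → rounds to 6 h 0 min
Total credited: 12 h 42 min.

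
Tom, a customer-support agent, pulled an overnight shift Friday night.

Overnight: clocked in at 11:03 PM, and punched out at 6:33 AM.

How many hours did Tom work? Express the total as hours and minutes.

7 h 30 min

Overnight: 11:03 PM → midnight = 0 h 57 min; midnight → 6:33 AM = 6 h 33 min; span 7 h 30 min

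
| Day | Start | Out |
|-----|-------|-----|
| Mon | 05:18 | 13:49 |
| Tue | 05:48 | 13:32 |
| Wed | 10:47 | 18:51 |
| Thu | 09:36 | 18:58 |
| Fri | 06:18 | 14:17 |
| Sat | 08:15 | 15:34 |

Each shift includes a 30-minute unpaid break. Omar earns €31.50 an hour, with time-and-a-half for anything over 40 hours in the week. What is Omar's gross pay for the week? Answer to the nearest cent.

Mon: 05:18–13:49 = 8 h 31 min; less 30 min break → 8 h 1 min
Tue: 05:48–13:32 = 7 h 44 min; less 30 min break → 7 h 14 min
Wed: 10:47–18:51 = 8 h 4 min; less 30 min break → 7 h 34 min
Thu: 09:36–18:58 = 9 h 22 min; less 30 min break → 8 h 52 min
Fri: 06:18–14:17 = 7 h 59 min; less 30 min break → 7 h 29 min
Sat: 08:15–15:34 = 7 h 19 min; less 30 min break → 6 h 49 min
Total worked: 45 h 59 min = 2759 min.
Regular 40 h 0 min = 2400 min at €31.50/h; overtime 5 h 59 min = 359 min at €47.25/h.
Pay = (2400 × €31.50 + 359 × €47.25) ÷ 60 = €1542.71.

€1542.71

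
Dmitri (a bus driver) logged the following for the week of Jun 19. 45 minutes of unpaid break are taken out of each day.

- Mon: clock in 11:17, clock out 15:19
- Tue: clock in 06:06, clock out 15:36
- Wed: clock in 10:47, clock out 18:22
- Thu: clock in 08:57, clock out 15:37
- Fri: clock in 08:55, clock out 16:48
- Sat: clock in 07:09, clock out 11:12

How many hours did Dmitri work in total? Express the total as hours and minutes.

Mon: 11:17–15:19 = 4 h 2 min; less 45 min break → 3 h 17 min
Tue: 06:06–15:36 = 9 h 30 min; less 45 min break → 8 h 45 min
Wed: 10:47–18:22 = 7 h 35 min; less 45 min break → 6 h 50 min
Thu: 08:57–15:37 = 6 h 40 min; less 45 min break → 5 h 55 min
Fri: 08:55–16:48 = 7 h 53 min; less 45 min break → 7 h 8 min
Sat: 07:09–11:12 = 4 h 3 min; less 45 min break → 3 h 18 min
Total: 3 h 17 min + 8 h 45 min + 6 h 50 min + 5 h 55 min + 7 h 8 min + 3 h 18 min = 35 h 13 min.

35 h 13 min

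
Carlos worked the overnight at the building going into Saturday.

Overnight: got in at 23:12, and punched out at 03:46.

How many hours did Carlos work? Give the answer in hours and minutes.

Overnight: 23:12 → midnight = 0 h 48 min; midnight → 03:46 = 3 h 46 min; span 4 h 34 min

4 h 34 min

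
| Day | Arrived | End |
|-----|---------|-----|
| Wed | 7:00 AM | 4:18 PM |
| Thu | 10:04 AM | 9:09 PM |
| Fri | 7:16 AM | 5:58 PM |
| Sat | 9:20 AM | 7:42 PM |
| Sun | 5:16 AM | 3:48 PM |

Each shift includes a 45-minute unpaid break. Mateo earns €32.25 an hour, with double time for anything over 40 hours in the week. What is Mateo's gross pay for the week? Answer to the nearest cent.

€1821.05

Wed: 7:00 AM–4:18 PM = 9 h 18 min; less 45 min break → 8 h 33 min
Thu: 10:04 AM–9:09 PM = 11 h 5 min; less 45 min break → 10 h 20 min
Fri: 7:16 AM–5:58 PM = 10 h 42 min; less 45 min break → 9 h 57 min
Sat: 9:20 AM–7:42 PM = 10 h 22 min; less 45 min break → 9 h 37 min
Sun: 5:16 AM–3:48 PM = 10 h 32 min; less 45 min break → 9 h 47 min
Total worked: 48 h 14 min = 2894 min.
Regular 40 h 0 min = 2400 min at €32.25/h; overtime 8 h 14 min = 494 min at €64.50/h.
Pay = (2400 × €32.25 + 494 × €64.50) ÷ 60 = €1821.05.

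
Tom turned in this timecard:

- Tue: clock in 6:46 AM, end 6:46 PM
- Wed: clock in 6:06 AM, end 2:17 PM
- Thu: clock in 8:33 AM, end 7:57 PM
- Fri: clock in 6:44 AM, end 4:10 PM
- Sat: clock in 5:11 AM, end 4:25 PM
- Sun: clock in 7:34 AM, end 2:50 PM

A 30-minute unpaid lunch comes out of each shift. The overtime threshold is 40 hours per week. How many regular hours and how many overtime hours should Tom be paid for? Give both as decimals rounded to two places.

Regular 40.00 hours, overtime 16.52 hours

Tue: 6:46 AM–6:46 PM = 12 h 0 min; less 30 min break → 11 h 30 min
Wed: 6:06 AM–2:17 PM = 8 h 11 min; less 30 min break → 7 h 41 min
Thu: 8:33 AM–7:57 PM = 11 h 24 min; less 30 min break → 10 h 54 min
Fri: 6:44 AM–4:10 PM = 9 h 26 min; less 30 min break → 8 h 56 min
Sat: 5:11 AM–4:25 PM = 11 h 14 min; less 30 min break → 10 h 44 min
Sun: 7:34 AM–2:50 PM = 7 h 16 min; less 30 min break → 6 h 46 min
Total worked: 56 h 31 min = 56.52 h.
Threshold 40 h → overtime 16 h 31 min, regular 40 h 0 min.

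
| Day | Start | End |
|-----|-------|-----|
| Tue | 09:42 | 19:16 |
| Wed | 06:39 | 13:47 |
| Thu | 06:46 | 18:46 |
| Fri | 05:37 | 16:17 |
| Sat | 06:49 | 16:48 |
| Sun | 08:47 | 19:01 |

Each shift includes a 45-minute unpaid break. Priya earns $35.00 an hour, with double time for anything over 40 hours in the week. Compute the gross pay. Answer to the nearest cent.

Tue: 09:42–19:16 = 9 h 34 min; less 45 min break → 8 h 49 min
Wed: 06:39–13:47 = 7 h 8 min; less 45 min break → 6 h 23 min
Thu: 06:46–18:46 = 12 h 0 min; less 45 min break → 11 h 15 min
Fri: 05:37–16:17 = 10 h 40 min; less 45 min break → 9 h 55 min
Sat: 06:49–16:48 = 9 h 59 min; less 45 min break → 9 h 14 min
Sun: 08:47–19:01 = 10 h 14 min; less 45 min break → 9 h 29 min
Total worked: 55 h 5 min = 3305 min.
Regular 40 h 0 min = 2400 min at $35.00/h; overtime 15 h 5 min = 905 min at $70.00/h.
Pay = (2400 × $35.00 + 905 × $70.00) ÷ 60 = $2455.83.

$2455.83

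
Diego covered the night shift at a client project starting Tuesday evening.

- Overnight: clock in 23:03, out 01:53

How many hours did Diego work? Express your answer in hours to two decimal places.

2.83 hours

Overnight: 23:03 → midnight = 0 h 57 min; midnight → 01:53 = 1 h 53 min; span 2 h 50 min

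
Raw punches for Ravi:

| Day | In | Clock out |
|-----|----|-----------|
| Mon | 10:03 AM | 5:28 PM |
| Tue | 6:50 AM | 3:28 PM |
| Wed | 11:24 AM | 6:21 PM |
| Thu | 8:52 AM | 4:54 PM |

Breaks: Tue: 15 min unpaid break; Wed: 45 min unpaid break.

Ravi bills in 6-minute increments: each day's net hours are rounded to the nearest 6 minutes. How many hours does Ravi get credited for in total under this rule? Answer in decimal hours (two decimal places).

30.00 hours

Mon: 10:03 AM–5:28 PM = 7 h 25 min → rounds to 7 h 24 min
Tue: 6:50 AM–3:28 PM = 8 h 38 min − 15 min = 8 h 23 min → rounds to 8 h 24 min
Wed: 11:24 AM–6:21 PM = 6 h 57 min − 45 min = 6 h 12 min → rounds to 6 h 12 min
Thu: 8:52 AM–4:54 PM = 8 h 2 min → rounds to 8 h 0 min
Total credited: 30 h 0 min.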